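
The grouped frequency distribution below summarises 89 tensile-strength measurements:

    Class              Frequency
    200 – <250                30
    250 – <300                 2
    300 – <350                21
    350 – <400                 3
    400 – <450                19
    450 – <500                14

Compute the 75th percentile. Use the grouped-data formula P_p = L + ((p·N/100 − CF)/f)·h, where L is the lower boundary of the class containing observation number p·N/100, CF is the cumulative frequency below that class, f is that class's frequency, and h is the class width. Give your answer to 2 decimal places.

428.29

N = 89; target position k = 75/100 · 89 = 66.75.
Cumulative frequencies: 30, 32, 53, 56, 75, 89.
Observation 66.75 falls in the class 400 – <450.
L = 400, CF = 56, f = 19, h = 50.
P75 = 400 + ((66.75 − 56)/19)·50 = 400 + 28.2895 = 428.289.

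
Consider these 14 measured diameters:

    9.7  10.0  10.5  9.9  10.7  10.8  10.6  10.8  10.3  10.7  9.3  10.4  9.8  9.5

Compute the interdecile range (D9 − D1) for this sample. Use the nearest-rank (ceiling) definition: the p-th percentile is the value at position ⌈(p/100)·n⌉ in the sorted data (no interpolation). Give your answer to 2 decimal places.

Sorted: 9.3, 9.5, 9.7, 9.8, 9.9, 10.0, 10.3, 10.4, 10.5, 10.6, 10.7, 10.7, 10.8, 10.8.
n = 14.
P10: rank ⌈10/100·14⌉ = 2 → 9.5.
P90: rank ⌈90/100·14⌉ = 13 → 10.8.
Difference: 10.8 − 9.5 = 1.3.

1.30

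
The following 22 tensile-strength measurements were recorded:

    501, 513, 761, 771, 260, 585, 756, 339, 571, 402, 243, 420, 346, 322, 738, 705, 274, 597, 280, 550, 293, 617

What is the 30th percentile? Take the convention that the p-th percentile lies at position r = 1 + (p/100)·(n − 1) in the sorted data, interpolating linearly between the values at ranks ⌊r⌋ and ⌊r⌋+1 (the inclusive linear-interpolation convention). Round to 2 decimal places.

341.10

Sorted: 243, 260, 274, 280, 293, 322, 339, 346, 402, 420, 501, 513, 550, 571, 585, 597, 617, 705, 738, 756, 761, 771.
n = 22.
r = 1 + (30/100)·(22 − 1) = 1 + 6.3 = 7.3.
Rank 7 is 339 and rank 8 is 346.
Interpolate: 339 + 0.3·(346 − 339) = 339 + 0.3·7 = 341.1.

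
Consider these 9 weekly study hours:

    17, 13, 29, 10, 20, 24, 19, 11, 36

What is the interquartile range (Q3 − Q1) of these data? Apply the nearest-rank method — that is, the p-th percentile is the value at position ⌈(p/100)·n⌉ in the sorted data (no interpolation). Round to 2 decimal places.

11.00

Sorted: 10, 11, 13, 17, 19, 20, 24, 29, 36.
n = 9.
P25: rank ⌈25/100·9⌉ = 3 → 13.
P75: rank ⌈75/100·9⌉ = 7 → 24.
Difference: 24 − 13 = 11.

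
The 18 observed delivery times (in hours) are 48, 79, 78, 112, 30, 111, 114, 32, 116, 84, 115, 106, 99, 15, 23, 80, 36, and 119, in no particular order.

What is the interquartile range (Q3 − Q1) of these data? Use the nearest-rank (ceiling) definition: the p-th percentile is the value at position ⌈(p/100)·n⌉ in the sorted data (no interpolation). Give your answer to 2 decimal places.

76.00

Sorted: 15, 23, 30, 32, 36, 48, 78, 79, 80, 84, 99, 106, 111, 112, 114, 115, 116, 119.
n = 18.
P25: rank ⌈25/100·18⌉ = 5 → 36.
P75: rank ⌈75/100·18⌉ = 14 → 112.
Difference: 112 − 36 = 76.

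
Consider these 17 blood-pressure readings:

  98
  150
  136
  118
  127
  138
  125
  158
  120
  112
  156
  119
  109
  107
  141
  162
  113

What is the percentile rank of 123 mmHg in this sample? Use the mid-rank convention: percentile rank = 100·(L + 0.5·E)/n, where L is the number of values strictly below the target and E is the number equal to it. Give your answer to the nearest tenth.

Sorted: 98, 107, 109, 112, 113, 118, 119, 120, 125, 127, 136, 138, 141, 150, 156, 158, 162.
Count below 123: L = 8; count equal: E = 0; n = 17.
Percentile rank = 100·(8 + 0.5·0)/17 = 100·8/17 = 47.06.

47.1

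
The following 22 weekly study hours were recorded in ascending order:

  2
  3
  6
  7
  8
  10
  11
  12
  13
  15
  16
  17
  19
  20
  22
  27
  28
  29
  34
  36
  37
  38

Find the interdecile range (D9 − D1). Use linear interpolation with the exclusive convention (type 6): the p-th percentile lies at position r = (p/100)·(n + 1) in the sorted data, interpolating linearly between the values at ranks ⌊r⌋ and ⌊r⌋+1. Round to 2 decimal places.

32.80

n = 22.
P10: r = 2.3; ranks 2–3 are 3, 6; interpolating gives 3.9.
P90: r = 20.7; ranks 20–21 are 36, 37; interpolating gives 36.7.
Difference: 36.7 − 3.9 = 32.8.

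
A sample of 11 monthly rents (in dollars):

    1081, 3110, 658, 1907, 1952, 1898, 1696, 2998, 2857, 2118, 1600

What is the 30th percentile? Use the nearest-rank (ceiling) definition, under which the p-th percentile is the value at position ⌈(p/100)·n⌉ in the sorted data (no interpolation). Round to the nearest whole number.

1696

Sorted: 658, 1081, 1600, 1696, 1898, 1907, 1952, 2118, 2857, 2998, 3110.
n = 11.
Position = ⌈30/100 · 11⌉ = ⌈3.3⌉ = 4.
The value at rank 4 is 1696.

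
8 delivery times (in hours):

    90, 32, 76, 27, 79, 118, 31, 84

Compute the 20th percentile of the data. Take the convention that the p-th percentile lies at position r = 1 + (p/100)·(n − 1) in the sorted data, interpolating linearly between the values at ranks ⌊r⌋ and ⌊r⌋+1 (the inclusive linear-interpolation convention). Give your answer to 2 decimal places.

31.40

Sorted: 27, 31, 32, 76, 79, 84, 90, 118.
n = 8.
r = 1 + (20/100)·(8 − 1) = 1 + 1.4 = 2.4.
Rank 2 is 31 and rank 3 is 32.
Interpolate: 31 + 0.4·(32 − 31) = 31 + 0.4·1 = 31.4.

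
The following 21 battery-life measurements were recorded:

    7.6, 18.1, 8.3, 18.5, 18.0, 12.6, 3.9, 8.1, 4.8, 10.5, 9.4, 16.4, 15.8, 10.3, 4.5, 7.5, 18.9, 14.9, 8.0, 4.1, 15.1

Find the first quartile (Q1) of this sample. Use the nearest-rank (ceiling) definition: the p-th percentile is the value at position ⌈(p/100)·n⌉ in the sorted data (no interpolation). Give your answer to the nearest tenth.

Sorted: 3.9, 4.1, 4.5, 4.8, 7.5, 7.6, 8.0, 8.1, 8.3, 9.4, 10.3, 10.5, 12.6, 14.9, 15.1, 15.8, 16.4, 18.0, 18.1, 18.5, 18.9.
n = 21.
Position = ⌈25/100 · 21⌉ = ⌈5.25⌉ = 6.
The value at rank 6 is 7.6.

7.6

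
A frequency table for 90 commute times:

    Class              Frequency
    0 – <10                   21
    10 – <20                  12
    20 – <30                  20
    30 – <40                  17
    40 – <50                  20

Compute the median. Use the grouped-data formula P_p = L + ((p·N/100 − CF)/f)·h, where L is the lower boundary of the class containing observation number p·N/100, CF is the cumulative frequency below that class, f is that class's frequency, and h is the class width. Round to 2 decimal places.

N = 90; target position k = 50/100 · 90 = 45.
Cumulative frequencies: 21, 33, 53, 70, 90.
Observation 45 falls in the class 20 – <30.
L = 20, CF = 33, f = 20, h = 10.
P50 = 20 + ((45 − 33)/20)·10 = 20 + 6 = 26.

26.00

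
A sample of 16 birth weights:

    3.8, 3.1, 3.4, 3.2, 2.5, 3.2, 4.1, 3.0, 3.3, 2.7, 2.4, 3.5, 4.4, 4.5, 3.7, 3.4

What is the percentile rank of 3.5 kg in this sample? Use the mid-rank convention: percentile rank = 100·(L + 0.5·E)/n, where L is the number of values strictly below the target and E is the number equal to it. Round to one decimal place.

65.6

Sorted: 2.4, 2.5, 2.7, 3.0, 3.1, 3.2, 3.2, 3.3, 3.4, 3.4, 3.5, 3.7, 3.8, 4.1, 4.4, 4.5.
Count below 3.5: L = 10; count equal: E = 1; n = 16.
Percentile rank = 100·(10 + 0.5·1)/16 = 100·10.5/16 = 65.62.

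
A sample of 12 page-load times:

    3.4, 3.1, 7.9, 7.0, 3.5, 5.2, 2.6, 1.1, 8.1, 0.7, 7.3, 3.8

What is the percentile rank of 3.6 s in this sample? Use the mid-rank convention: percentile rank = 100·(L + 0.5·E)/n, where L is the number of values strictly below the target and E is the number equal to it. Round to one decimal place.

50.0

Sorted: 0.7, 1.1, 2.6, 3.1, 3.4, 3.5, 3.8, 5.2, 7.0, 7.3, 7.9, 8.1.
Count below 3.6: L = 6; count equal: E = 0; n = 12.
Percentile rank = 100·(6 + 0.5·0)/12 = 100·6/12 = 50.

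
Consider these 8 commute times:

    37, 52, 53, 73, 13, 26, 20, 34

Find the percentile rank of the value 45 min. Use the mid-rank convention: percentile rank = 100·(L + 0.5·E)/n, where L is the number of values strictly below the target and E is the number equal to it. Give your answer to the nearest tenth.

Sorted: 13, 20, 26, 34, 37, 52, 53, 73.
Count below 45: L = 5; count equal: E = 0; n = 8.
Percentile rank = 100·(5 + 0.5·0)/8 = 100·5/8 = 62.5.

62.5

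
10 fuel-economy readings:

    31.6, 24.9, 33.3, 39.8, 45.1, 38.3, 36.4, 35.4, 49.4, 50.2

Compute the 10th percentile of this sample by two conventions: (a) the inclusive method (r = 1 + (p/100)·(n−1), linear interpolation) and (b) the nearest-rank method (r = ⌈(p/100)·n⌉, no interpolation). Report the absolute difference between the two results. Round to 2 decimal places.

6.03

Sorted: 24.9, 31.6, 33.3, 35.4, 36.4, 38.3, 39.8, 45.1, 49.4, 50.2.
n = 10.
(a) r = 1.9; between ranks 1 (24.9) and 2 (31.6): 30.93.
(b) the nearest-rank method: rank 1 → 24.9.
|30.93 − 24.9| = 6.03.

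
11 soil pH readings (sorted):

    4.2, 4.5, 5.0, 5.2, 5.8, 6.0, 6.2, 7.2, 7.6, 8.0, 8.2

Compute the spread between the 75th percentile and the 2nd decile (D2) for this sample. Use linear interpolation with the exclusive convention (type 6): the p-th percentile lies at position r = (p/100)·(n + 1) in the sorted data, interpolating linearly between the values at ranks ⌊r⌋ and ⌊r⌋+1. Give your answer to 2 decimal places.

n = 11.
P20: r = 2.4; ranks 2–3 are 4.5, 5.0; interpolating gives 4.7.
P75: r = 9 (integer) → 7.6.
Difference: 7.6 − 4.7 = 2.9.

2.90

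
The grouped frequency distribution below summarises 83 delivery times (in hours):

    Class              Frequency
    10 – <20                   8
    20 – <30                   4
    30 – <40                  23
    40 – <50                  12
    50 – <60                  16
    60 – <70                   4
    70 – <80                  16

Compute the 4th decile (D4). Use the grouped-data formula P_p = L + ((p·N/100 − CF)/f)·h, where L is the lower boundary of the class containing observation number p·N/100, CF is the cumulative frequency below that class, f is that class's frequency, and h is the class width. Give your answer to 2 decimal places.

N = 83; target position k = 40/100 · 83 = 33.2.
Cumulative frequencies: 8, 12, 35, 47, 63, 67, 83.
Observation 33.2 falls in the class 30 – <40.
L = 30, CF = 12, f = 23, h = 10.
P40 = 30 + ((33.2 − 12)/23)·10 = 30 + 9.21739 = 39.2174.

39.22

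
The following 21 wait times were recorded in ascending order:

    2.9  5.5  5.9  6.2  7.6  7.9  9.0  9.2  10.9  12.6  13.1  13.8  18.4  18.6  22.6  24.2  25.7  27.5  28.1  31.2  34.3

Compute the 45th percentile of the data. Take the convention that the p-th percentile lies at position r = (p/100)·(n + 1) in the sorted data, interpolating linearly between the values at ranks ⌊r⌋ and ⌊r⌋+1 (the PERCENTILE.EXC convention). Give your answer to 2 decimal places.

12.43

n = 21.
r = (45/100)·(21 + 1) = 9.9.
Rank 9 is 10.9 and rank 10 is 12.6.
Interpolate: 10.9 + 0.9·(12.6 − 10.9) = 10.9 + 0.9·1.7 = 12.43.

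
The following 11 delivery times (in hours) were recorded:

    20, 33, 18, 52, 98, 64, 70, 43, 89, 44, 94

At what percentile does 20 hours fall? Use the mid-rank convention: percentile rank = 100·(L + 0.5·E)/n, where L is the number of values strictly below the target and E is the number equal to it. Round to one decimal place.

13.6

Sorted: 18, 20, 33, 43, 44, 52, 64, 70, 89, 94, 98.
Count below 20: L = 1; count equal: E = 1; n = 11.
Percentile rank = 100·(1 + 0.5·1)/11 = 100·1.5/11 = 13.64.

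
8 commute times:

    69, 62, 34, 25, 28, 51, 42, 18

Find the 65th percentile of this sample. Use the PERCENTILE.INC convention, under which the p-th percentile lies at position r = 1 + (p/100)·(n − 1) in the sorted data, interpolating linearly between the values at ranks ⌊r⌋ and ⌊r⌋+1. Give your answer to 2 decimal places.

46.95

Sorted: 18, 25, 28, 34, 42, 51, 62, 69.
n = 8.
r = 1 + (65/100)·(8 − 1) = 1 + 4.55 = 5.55.
Rank 5 is 42 and rank 6 is 51.
Interpolate: 42 + 0.55·(51 − 42) = 42 + 0.55·9 = 46.95.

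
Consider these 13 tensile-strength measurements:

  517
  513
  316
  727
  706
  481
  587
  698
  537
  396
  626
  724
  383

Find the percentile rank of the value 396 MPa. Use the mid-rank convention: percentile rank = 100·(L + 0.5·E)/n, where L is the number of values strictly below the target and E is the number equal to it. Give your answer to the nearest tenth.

19.2

Sorted: 316, 383, 396, 481, 513, 517, 537, 587, 626, 698, 706, 724, 727.
Count below 396: L = 2; count equal: E = 1; n = 13.
Percentile rank = 100·(2 + 0.5·1)/13 = 100·2.5/13 = 19.23.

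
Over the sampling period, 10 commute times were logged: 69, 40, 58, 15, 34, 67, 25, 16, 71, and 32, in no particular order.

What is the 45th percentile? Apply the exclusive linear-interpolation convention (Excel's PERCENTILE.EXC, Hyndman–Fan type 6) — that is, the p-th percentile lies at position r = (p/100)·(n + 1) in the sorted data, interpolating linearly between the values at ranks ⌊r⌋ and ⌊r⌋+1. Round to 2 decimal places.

Sorted: 15, 16, 25, 32, 34, 40, 58, 67, 69, 71.
n = 10.
r = (45/100)·(10 + 1) = 4.95.
Rank 4 is 32 and rank 5 is 34.
Interpolate: 32 + 0.95·(34 − 32) = 32 + 0.95·2 = 33.9.

33.90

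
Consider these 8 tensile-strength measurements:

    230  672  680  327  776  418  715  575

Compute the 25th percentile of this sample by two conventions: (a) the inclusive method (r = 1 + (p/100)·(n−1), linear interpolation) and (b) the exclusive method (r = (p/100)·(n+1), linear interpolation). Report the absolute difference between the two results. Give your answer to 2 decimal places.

45.50

Sorted: 230, 327, 418, 575, 672, 680, 715, 776.
n = 8.
(a) r = 2.75; between ranks 2 (327) and 3 (418): 395.25.
(b) r = 2.25; between ranks 2 (327) and 3 (418): 349.75.
|395.25 − 349.75| = 45.5.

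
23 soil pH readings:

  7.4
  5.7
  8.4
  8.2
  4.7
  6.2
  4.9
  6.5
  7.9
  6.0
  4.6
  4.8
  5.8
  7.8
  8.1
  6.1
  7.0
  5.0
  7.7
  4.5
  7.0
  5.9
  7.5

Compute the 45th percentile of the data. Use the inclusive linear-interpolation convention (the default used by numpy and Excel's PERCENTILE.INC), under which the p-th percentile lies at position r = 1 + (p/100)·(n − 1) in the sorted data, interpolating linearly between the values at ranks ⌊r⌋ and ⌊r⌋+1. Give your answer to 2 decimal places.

Sorted: 4.5, 4.6, 4.7, 4.8, 4.9, 5.0, 5.7, 5.8, 5.9, 6.0, 6.1, 6.2, 6.5, 7.0, 7.0, 7.4, 7.5, 7.7, 7.8, 7.9, 8.1, 8.2, 8.4.
n = 23.
r = 1 + (45/100)·(23 − 1) = 1 + 9.9 = 10.9.
Rank 10 is 6.0 and rank 11 is 6.1.
Interpolate: 6.0 + 0.9·(6.1 − 6.0) = 6.0 + 0.9·0.1 = 6.09.

6.09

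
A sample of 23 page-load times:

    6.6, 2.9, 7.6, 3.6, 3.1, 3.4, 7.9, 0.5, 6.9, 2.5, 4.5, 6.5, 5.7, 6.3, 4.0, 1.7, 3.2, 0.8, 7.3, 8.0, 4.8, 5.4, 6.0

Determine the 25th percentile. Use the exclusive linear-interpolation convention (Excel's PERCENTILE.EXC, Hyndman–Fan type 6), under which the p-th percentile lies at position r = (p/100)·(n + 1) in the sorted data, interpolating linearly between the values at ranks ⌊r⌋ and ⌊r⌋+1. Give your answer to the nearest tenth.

Sorted: 0.5, 0.8, 1.7, 2.5, 2.9, 3.1, 3.2, 3.4, 3.6, 4.0, 4.5, 4.8, 5.4, 5.7, 6.0, 6.3, 6.5, 6.6, 6.9, 7.3, 7.6, 7.9, 8.0.
n = 23.
r = (25/100)·(23 + 1) = 6.
r is an integer, so P25 is the value at rank 6: 3.1.

3.1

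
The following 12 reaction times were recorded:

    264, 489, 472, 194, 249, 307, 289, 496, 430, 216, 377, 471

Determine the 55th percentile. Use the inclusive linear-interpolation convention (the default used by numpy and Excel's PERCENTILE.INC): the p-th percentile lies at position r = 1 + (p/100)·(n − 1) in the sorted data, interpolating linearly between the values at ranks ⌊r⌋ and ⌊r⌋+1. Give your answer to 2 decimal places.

379.65

Sorted: 194, 216, 249, 264, 289, 307, 377, 430, 471, 472, 489, 496.
n = 12.
r = 1 + (55/100)·(12 − 1) = 1 + 6.05 = 7.05.
Rank 7 is 377 and rank 8 is 430.
Interpolate: 377 + 0.05·(430 − 377) = 377 + 0.05·53 = 379.65.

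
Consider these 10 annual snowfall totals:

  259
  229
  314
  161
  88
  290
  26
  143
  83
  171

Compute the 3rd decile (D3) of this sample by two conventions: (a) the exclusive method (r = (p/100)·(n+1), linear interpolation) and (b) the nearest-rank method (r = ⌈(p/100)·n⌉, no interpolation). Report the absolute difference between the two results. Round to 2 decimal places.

16.50

Sorted: 26, 83, 88, 143, 161, 171, 229, 259, 290, 314.
n = 10.
(a) r = 3.3; between ranks 3 (88) and 4 (143): 104.5.
(b) the nearest-rank method: rank 3 → 88.
|104.5 − 88| = 16.5.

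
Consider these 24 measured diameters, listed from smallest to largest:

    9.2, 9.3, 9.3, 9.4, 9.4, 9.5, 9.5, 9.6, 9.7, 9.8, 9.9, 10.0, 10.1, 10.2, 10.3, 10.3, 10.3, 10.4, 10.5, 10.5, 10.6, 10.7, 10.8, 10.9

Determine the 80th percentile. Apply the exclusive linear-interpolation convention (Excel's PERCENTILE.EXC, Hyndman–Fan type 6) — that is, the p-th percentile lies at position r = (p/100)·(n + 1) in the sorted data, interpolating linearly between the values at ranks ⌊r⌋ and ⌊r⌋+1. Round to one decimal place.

n = 24.
r = (80/100)·(24 + 1) = 20.
r is an integer, so P80 is the value at rank 20: 10.5.

10.5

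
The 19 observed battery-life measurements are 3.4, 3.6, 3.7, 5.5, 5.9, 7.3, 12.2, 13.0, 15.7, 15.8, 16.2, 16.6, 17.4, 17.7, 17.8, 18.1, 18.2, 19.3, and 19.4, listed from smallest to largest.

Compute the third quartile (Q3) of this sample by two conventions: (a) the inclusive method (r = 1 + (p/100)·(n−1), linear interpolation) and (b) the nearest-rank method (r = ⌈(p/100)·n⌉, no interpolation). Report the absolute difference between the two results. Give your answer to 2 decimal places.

n = 19.
(a) r = 14.5; between ranks 14 (17.7) and 15 (17.8): 17.75.
(b) the nearest-rank method: rank 15 → 17.8.
|17.75 − 17.8| = 0.05.

0.05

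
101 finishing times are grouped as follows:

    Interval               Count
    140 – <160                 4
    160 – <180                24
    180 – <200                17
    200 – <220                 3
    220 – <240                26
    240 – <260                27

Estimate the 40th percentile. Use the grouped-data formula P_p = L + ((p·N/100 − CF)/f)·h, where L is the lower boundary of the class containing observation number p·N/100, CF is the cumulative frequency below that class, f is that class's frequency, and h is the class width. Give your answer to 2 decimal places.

194.59

N = 101; target position k = 40/100 · 101 = 40.4.
Cumulative frequencies: 4, 28, 45, 48, 74, 101.
Observation 40.4 falls in the class 180 – <200.
L = 180, CF = 28, f = 17, h = 20.
P40 = 180 + ((40.4 − 28)/17)·20 = 180 + 14.5882 = 194.588.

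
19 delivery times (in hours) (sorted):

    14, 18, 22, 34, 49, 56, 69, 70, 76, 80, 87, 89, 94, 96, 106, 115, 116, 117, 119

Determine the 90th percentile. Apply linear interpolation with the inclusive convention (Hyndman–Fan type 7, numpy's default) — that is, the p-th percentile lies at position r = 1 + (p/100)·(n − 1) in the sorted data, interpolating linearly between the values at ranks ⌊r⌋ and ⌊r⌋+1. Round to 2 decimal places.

116.20

n = 19.
r = 1 + (90/100)·(19 − 1) = 1 + 16.2 = 17.2.
Rank 17 is 116 and rank 18 is 117.
Interpolate: 116 + 0.2·(117 − 116) = 116 + 0.2·1 = 116.2.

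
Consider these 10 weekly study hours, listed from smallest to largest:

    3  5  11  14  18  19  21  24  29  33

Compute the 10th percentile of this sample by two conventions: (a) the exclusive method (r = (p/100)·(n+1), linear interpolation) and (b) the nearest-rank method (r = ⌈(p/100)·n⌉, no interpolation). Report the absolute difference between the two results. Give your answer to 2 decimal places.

0.20

n = 10.
(a) r = 1.1; between ranks 1 (3) and 2 (5): 3.2.
(b) the nearest-rank method: rank 1 → 3.
|3.2 − 3| = 0.2.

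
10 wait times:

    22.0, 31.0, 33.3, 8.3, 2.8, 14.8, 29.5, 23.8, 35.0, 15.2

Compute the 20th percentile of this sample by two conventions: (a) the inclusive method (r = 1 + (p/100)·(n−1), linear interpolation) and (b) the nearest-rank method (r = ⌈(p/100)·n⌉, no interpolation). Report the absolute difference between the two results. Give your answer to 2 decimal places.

5.20

Sorted: 2.8, 8.3, 14.8, 15.2, 22.0, 23.8, 29.5, 31.0, 33.3, 35.0.
n = 10.
(a) r = 2.8; between ranks 2 (8.3) and 3 (14.8): 13.5.
(b) the nearest-rank method: rank 2 → 8.3.
|13.5 − 8.3| = 5.2.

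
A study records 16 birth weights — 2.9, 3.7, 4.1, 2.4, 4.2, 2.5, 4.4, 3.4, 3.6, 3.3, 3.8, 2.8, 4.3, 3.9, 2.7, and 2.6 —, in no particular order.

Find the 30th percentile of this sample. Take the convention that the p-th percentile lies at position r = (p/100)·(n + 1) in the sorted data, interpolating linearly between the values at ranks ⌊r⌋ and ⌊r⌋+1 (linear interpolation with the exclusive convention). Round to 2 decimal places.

2.81

Sorted: 2.4, 2.5, 2.6, 2.7, 2.8, 2.9, 3.3, 3.4, 3.6, 3.7, 3.8, 3.9, 4.1, 4.2, 4.3, 4.4.
n = 16.
r = (30/100)·(16 + 1) = 5.1.
Rank 5 is 2.8 and rank 6 is 2.9.
Interpolate: 2.8 + 0.1·(2.9 − 2.8) = 2.8 + 0.1·0.1 = 2.81.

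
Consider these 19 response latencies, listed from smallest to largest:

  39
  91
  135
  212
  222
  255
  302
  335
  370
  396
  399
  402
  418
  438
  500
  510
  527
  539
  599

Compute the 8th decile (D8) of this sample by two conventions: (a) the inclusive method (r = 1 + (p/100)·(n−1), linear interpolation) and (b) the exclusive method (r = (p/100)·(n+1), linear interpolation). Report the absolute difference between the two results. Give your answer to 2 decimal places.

6.00

n = 19.
(a) r = 15.4; between ranks 15 (500) and 16 (510): 504.
(b) r = 16 → value at rank 16 = 510.
|504 − 510| = 6.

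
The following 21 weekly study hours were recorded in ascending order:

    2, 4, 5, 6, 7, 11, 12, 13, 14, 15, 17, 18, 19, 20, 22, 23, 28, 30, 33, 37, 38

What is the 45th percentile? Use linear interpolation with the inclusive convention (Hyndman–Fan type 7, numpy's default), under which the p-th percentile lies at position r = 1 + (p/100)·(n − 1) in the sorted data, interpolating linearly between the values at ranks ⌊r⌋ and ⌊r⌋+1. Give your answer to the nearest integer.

n = 21.
r = 1 + (45/100)·(21 − 1) = 1 + 9 = 10.
r is an integer, so P45 is the value at rank 10: 15.

15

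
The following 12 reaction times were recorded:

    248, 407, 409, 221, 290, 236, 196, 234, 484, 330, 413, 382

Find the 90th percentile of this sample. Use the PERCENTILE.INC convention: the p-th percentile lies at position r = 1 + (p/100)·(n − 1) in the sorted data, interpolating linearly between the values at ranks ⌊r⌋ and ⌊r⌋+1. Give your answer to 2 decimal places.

412.60

Sorted: 196, 221, 234, 236, 248, 290, 330, 382, 407, 409, 413, 484.
n = 12.
r = 1 + (90/100)·(12 − 1) = 1 + 9.9 = 10.9.
Rank 10 is 409 and rank 11 is 413.
Interpolate: 409 + 0.9·(413 − 409) = 409 + 0.9·4 = 412.6.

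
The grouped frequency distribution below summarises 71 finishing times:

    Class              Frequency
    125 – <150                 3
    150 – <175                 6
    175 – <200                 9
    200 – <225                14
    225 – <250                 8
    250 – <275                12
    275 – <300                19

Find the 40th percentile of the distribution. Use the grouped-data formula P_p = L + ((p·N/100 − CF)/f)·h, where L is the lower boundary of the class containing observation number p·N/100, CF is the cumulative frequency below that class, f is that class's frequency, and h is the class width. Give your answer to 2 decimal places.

218.57

N = 71; target position k = 40/100 · 71 = 28.4.
Cumulative frequencies: 3, 9, 18, 32, 40, 52, 71.
Observation 28.4 falls in the class 200 – <225.
L = 200, CF = 18, f = 14, h = 25.
P40 = 200 + ((28.4 − 18)/14)·25 = 200 + 18.5714 = 218.571.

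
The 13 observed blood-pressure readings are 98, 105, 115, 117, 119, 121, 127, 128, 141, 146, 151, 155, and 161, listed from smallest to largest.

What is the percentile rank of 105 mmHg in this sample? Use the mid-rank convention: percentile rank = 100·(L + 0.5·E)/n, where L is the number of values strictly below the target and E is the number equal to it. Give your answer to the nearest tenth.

Count below 105: L = 1; count equal: E = 1; n = 13.
Percentile rank = 100·(1 + 0.5·1)/13 = 100·1.5/13 = 11.54.

11.5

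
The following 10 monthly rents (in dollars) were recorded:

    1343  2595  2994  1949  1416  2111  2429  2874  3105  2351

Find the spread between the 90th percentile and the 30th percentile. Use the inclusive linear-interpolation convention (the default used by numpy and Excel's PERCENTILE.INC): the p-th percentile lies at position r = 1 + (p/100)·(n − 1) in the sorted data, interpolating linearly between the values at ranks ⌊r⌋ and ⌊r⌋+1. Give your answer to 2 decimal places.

Sorted: 1343, 1416, 1949, 2111, 2351, 2429, 2595, 2874, 2994, 3105.
n = 10.
P30: r = 3.7; ranks 3–4 are 1949, 2111; interpolating gives 2062.4.
P90: r = 9.1; ranks 9–10 are 2994, 3105; interpolating gives 3005.1.
Difference: 3005.1 − 2062.4 = 942.7.

942.70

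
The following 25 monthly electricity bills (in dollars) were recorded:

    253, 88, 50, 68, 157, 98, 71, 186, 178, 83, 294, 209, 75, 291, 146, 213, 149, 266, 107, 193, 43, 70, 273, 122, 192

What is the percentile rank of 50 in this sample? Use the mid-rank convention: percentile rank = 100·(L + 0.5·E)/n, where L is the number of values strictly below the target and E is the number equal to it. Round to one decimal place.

Sorted: 43, 50, 68, 70, 71, 75, 83, 88, 98, 107, 122, 146, 149, 157, 178, 186, 192, 193, 209, 213, 253, 266, 273, 291, 294.
Count below 50: L = 1; count equal: E = 1; n = 25.
Percentile rank = 100·(1 + 0.5·1)/25 = 100·1.5/25 = 6.

6.0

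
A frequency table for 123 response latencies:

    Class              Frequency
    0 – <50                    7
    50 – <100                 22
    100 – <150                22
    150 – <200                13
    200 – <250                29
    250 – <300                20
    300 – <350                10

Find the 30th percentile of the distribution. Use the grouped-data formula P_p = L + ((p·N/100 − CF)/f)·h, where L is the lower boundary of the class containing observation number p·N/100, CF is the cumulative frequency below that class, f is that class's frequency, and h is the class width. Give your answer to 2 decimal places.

117.95

N = 123; target position k = 30/100 · 123 = 36.9.
Cumulative frequencies: 7, 29, 51, 64, 93, 113, 123.
Observation 36.9 falls in the class 100 – <150.
L = 100, CF = 29, f = 22, h = 50.
P30 = 100 + ((36.9 − 29)/22)·50 = 100 + 17.9545 = 117.955.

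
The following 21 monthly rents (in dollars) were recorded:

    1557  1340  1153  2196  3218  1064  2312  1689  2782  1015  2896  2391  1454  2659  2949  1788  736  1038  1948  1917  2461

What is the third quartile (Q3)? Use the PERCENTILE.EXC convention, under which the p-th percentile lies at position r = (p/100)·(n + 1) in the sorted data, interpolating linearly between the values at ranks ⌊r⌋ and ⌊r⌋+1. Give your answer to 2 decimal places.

Sorted: 736, 1015, 1038, 1064, 1153, 1340, 1454, 1557, 1689, 1788, 1917, 1948, 2196, 2312, 2391, 2461, 2659, 2782, 2896, 2949, 3218.
n = 21.
r = (75/100)·(21 + 1) = 16.5.
Rank 16 is 2461 and rank 17 is 2659.
Interpolate: 2461 + 0.5·(2659 − 2461) = 2461 + 0.5·198 = 2560.

2560.00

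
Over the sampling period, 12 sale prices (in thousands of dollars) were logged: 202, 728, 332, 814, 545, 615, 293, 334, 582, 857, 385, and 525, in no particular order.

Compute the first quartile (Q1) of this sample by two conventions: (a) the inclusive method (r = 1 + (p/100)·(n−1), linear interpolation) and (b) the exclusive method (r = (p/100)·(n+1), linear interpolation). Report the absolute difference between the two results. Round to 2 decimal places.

1.00

Sorted: 202, 293, 332, 334, 385, 525, 545, 582, 615, 728, 814, 857.
n = 12.
(a) r = 3.75; between ranks 3 (332) and 4 (334): 333.5.
(b) r = 3.25; between ranks 3 (332) and 4 (334): 332.5.
|333.5 − 332.5| = 1.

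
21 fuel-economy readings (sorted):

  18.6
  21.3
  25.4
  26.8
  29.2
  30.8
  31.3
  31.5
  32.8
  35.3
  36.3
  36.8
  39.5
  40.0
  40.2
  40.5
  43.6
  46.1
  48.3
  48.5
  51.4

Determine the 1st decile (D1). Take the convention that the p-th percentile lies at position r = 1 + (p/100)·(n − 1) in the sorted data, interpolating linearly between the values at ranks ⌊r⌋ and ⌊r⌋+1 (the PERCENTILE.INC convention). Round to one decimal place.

n = 21.
r = 1 + (10/100)·(21 − 1) = 1 + 2 = 3.
r is an integer, so P10 is the value at rank 3: 25.4.

25.4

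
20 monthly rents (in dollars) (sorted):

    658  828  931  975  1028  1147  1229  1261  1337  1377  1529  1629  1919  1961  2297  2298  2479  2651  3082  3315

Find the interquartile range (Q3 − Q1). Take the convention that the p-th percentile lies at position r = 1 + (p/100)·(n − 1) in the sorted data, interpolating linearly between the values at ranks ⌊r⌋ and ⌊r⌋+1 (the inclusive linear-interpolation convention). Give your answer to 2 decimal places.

n = 20.
P25: r = 5.75; ranks 5–6 are 1028, 1147; interpolating gives 1117.25.
P75: r = 15.25; ranks 15–16 are 2297, 2298; interpolating gives 2297.25.
Difference: 2297.25 − 1117.25 = 1180.

1180.00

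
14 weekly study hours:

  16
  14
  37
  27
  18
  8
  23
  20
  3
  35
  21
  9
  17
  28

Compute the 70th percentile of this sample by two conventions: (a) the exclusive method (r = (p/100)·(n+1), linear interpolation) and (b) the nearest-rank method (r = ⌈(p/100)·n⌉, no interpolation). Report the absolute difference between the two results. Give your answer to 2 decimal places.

2.00

Sorted: 3, 8, 9, 14, 16, 17, 18, 20, 21, 23, 27, 28, 35, 37.
n = 14.
(a) r = 10.5; between ranks 10 (23) and 11 (27): 25.
(b) the nearest-rank method: rank 10 → 23.
|25 − 23| = 2.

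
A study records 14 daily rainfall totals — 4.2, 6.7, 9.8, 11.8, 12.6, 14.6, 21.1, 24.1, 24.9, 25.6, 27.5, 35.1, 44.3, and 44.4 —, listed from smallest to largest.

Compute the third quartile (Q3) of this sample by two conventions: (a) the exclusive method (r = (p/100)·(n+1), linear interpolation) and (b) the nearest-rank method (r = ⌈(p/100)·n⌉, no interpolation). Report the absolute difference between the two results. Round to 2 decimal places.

n = 14.
(a) r = 11.25; between ranks 11 (27.5) and 12 (35.1): 29.4.
(b) the nearest-rank method: rank 11 → 27.5.
|29.4 − 27.5| = 1.9.

1.90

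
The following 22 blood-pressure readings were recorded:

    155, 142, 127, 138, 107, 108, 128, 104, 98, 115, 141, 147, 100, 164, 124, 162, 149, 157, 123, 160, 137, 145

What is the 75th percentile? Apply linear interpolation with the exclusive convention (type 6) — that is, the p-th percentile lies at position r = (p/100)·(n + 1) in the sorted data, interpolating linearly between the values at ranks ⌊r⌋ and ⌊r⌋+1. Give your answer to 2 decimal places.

150.50

Sorted: 98, 100, 104, 107, 108, 115, 123, 124, 127, 128, 137, 138, 141, 142, 145, 147, 149, 155, 157, 160, 162, 164.
n = 22.
r = (75/100)·(22 + 1) = 17.25.
Rank 17 is 149 and rank 18 is 155.
Interpolate: 149 + 0.25·(155 − 149) = 149 + 0.25·6 = 150.5.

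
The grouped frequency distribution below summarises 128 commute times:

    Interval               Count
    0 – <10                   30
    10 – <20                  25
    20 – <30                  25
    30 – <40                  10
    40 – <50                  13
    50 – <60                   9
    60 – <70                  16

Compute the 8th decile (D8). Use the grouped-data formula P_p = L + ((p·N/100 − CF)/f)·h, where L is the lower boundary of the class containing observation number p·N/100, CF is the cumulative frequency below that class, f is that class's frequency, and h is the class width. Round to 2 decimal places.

N = 128; target position k = 80/100 · 128 = 102.4.
Cumulative frequencies: 30, 55, 80, 90, 103, 112, 128.
Observation 102.4 falls in the class 40 – <50.
L = 40, CF = 90, f = 13, h = 10.
P80 = 40 + ((102.4 − 90)/13)·10 = 40 + 9.53846 = 49.5385.

49.54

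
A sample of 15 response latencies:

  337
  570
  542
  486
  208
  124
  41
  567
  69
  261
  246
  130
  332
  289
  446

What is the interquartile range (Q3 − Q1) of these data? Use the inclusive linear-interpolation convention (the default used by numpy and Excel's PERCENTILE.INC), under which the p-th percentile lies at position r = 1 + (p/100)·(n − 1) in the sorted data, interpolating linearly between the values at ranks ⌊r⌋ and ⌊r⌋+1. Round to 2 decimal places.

Sorted: 41, 69, 124, 130, 208, 246, 261, 289, 332, 337, 446, 486, 542, 567, 570.
n = 15.
P25: r = 4.5; ranks 4–5 are 130, 208; interpolating gives 169.
P75: r = 11.5; ranks 11–12 are 446, 486; interpolating gives 466.
Difference: 466 − 169 = 297.

297.00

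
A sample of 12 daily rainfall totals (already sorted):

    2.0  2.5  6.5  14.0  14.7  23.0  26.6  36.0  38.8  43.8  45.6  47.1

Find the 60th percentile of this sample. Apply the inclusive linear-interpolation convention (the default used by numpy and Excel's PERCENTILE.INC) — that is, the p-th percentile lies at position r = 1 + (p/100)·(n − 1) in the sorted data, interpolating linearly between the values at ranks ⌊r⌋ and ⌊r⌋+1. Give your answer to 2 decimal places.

n = 12.
r = 1 + (60/100)·(12 − 1) = 1 + 6.6 = 7.6.
Rank 7 is 26.6 and rank 8 is 36.0.
Interpolate: 26.6 + 0.6·(36.0 − 26.6) = 26.6 + 0.6·9.4 = 32.24.

32.24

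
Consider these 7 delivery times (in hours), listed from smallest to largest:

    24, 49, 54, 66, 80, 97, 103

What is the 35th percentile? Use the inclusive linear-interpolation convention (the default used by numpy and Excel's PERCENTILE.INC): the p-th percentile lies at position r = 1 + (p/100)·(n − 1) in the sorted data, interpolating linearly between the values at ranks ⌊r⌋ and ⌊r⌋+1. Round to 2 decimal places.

n = 7.
r = 1 + (35/100)·(7 − 1) = 1 + 2.1 = 3.1.
Rank 3 is 54 and rank 4 is 66.
Interpolate: 54 + 0.1·(66 − 54) = 54 + 0.1·12 = 55.2.

55.20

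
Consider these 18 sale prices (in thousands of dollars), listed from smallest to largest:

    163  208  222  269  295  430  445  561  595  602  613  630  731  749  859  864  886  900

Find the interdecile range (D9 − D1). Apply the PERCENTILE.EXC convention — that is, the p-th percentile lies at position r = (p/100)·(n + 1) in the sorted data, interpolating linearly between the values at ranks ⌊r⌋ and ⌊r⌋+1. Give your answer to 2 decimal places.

n = 18.
P10: r = 1.9; ranks 1–2 are 163, 208; interpolating gives 203.5.
P90: r = 17.1; ranks 17–18 are 886, 900; interpolating gives 887.4.
Difference: 887.4 − 203.5 = 683.9.

683.90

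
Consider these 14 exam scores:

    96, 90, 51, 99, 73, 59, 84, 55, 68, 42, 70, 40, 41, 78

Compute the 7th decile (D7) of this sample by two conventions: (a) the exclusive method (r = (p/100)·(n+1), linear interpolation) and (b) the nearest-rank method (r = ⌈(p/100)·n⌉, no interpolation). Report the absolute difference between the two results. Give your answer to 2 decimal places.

3.00

Sorted: 40, 41, 42, 51, 55, 59, 68, 70, 73, 78, 84, 90, 96, 99.
n = 14.
(a) r = 10.5; between ranks 10 (78) and 11 (84): 81.
(b) the nearest-rank method: rank 10 → 78.
|81 − 78| = 3.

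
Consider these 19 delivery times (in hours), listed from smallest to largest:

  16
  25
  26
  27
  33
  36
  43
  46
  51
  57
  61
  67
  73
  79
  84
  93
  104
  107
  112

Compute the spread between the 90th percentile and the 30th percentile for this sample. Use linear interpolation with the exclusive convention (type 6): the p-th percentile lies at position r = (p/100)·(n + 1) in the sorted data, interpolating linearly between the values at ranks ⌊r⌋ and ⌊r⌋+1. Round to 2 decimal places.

n = 19.
P30: r = 6 (integer) → 36.
P90: r = 18 (integer) → 107.
Difference: 107 − 36 = 71.

71.00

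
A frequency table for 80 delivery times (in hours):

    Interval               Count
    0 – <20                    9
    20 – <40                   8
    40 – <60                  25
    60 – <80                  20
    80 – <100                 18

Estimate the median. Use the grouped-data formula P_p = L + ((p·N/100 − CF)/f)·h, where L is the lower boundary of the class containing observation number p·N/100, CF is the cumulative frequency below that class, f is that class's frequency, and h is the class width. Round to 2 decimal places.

N = 80; target position k = 50/100 · 80 = 40.
Cumulative frequencies: 9, 17, 42, 62, 80.
Observation 40 falls in the class 40 – <60.
L = 40, CF = 17, f = 25, h = 20.
P50 = 40 + ((40 − 17)/25)·20 = 40 + 18.4 = 58.4.

58.40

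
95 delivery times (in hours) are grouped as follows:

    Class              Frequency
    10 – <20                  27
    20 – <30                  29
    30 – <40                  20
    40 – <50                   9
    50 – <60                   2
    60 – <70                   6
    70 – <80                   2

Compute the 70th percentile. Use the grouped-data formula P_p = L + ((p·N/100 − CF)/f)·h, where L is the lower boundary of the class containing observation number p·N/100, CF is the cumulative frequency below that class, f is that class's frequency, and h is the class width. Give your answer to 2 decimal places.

35.25

N = 95; target position k = 70/100 · 95 = 66.5.
Cumulative frequencies: 27, 56, 76, 85, 87, 93, 95.
Observation 66.5 falls in the class 30 – <40.
L = 30, CF = 56, f = 20, h = 10.
P70 = 30 + ((66.5 − 56)/20)·10 = 30 + 5.25 = 35.25.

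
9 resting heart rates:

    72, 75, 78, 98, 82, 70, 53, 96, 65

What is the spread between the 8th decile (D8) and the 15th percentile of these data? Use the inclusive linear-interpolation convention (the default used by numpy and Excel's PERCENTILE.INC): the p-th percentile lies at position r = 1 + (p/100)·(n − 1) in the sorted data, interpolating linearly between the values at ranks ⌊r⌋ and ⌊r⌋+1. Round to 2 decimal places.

Sorted: 53, 65, 70, 72, 75, 78, 82, 96, 98.
n = 9.
P15: r = 2.2; ranks 2–3 are 65, 70; interpolating gives 66.
P80: r = 7.4; ranks 7–8 are 82, 96; interpolating gives 87.6.
Difference: 87.6 − 66 = 21.6.

21.60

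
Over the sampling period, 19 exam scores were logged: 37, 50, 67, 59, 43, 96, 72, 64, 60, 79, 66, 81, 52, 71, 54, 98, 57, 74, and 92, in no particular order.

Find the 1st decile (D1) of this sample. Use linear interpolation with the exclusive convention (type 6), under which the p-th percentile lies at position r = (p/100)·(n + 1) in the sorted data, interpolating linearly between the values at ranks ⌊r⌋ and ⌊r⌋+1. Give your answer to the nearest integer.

43

Sorted: 37, 43, 50, 52, 54, 57, 59, 60, 64, 66, 67, 71, 72, 74, 79, 81, 92, 96, 98.
n = 19.
r = (10/100)·(19 + 1) = 2.
r is an integer, so P10 is the value at rank 2: 43.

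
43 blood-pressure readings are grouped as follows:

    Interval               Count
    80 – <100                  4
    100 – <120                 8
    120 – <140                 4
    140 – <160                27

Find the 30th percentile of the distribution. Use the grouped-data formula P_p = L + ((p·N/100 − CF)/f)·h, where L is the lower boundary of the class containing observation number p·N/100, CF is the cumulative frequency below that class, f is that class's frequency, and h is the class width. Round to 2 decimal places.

N = 43; target position k = 30/100 · 43 = 12.9.
Cumulative frequencies: 4, 12, 16, 43.
Observation 12.9 falls in the class 120 – <140.
L = 120, CF = 12, f = 4, h = 20.
P30 = 120 + ((12.9 − 12)/4)·20 = 120 + 4.5 = 124.5.

124.50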